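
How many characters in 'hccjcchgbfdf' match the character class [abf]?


Character class [abf] matches any of: {a, b, f}
Scanning string 'hccjcchgbfdf' character by character:
  pos 0: 'h' -> no
  pos 1: 'c' -> no
  pos 2: 'c' -> no
  pos 3: 'j' -> no
  pos 4: 'c' -> no
  pos 5: 'c' -> no
  pos 6: 'h' -> no
  pos 7: 'g' -> no
  pos 8: 'b' -> MATCH
  pos 9: 'f' -> MATCH
  pos 10: 'd' -> no
  pos 11: 'f' -> MATCH
Total matches: 3

3


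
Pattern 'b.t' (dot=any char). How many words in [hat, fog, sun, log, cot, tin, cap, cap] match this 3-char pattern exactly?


Pattern 'b.t' means: starts with 'b', any single char, ends with 't'.
Checking each word (must be exactly 3 chars):
  'hat' (len=3): no
  'fog' (len=3): no
  'sun' (len=3): no
  'log' (len=3): no
  'cot' (len=3): no
  'tin' (len=3): no
  'cap' (len=3): no
  'cap' (len=3): no
Matching words: []
Total: 0

0


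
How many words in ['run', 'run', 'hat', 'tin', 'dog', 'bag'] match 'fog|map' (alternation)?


Alternation 'fog|map' matches either 'fog' or 'map'.
Checking each word:
  'run' -> no
  'run' -> no
  'hat' -> no
  'tin' -> no
  'dog' -> no
  'bag' -> no
Matches: []
Count: 0

0


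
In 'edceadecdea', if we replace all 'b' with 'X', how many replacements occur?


re.sub('b', 'X', text) replaces every occurrence of 'b' with 'X'.
Text: 'edceadecdea'
Scanning for 'b':
Total replacements: 0

0


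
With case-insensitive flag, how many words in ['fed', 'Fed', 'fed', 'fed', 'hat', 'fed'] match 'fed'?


Case-insensitive matching: compare each word's lowercase form to 'fed'.
  'fed' -> lower='fed' -> MATCH
  'Fed' -> lower='fed' -> MATCH
  'fed' -> lower='fed' -> MATCH
  'fed' -> lower='fed' -> MATCH
  'hat' -> lower='hat' -> no
  'fed' -> lower='fed' -> MATCH
Matches: ['fed', 'Fed', 'fed', 'fed', 'fed']
Count: 5

5


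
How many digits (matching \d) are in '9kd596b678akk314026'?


\d matches any digit 0-9.
Scanning '9kd596b678akk314026':
  pos 0: '9' -> DIGIT
  pos 3: '5' -> DIGIT
  pos 4: '9' -> DIGIT
  pos 5: '6' -> DIGIT
  pos 7: '6' -> DIGIT
  pos 8: '7' -> DIGIT
  pos 9: '8' -> DIGIT
  pos 13: '3' -> DIGIT
  pos 14: '1' -> DIGIT
  pos 15: '4' -> DIGIT
  pos 16: '0' -> DIGIT
  pos 17: '2' -> DIGIT
  pos 18: '6' -> DIGIT
Digits found: ['9', '5', '9', '6', '6', '7', '8', '3', '1', '4', '0', '2', '6']
Total: 13

13


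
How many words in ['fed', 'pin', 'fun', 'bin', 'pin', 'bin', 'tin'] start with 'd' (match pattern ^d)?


Pattern ^d anchors to start of word. Check which words begin with 'd':
  'fed' -> no
  'pin' -> no
  'fun' -> no
  'bin' -> no
  'pin' -> no
  'bin' -> no
  'tin' -> no
Matching words: []
Count: 0

0


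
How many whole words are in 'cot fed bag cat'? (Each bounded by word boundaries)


Word boundaries (\b) mark the start/end of each word.
Text: 'cot fed bag cat'
Splitting by whitespace:
  Word 1: 'cot'
  Word 2: 'fed'
  Word 3: 'bag'
  Word 4: 'cat'
Total whole words: 4

4


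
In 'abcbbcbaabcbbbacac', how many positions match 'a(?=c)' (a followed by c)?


Lookahead 'a(?=c)' matches 'a' only when followed by 'c'.
String: 'abcbbcbaabcbbbacac'
Checking each position where char is 'a':
  pos 0: 'a' -> no (next='b')
  pos 7: 'a' -> no (next='a')
  pos 8: 'a' -> no (next='b')
  pos 14: 'a' -> MATCH (next='c')
  pos 16: 'a' -> MATCH (next='c')
Matching positions: [14, 16]
Count: 2

2


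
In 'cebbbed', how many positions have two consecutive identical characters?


Looking for consecutive identical characters in 'cebbbed':
  pos 0-1: 'c' vs 'e' -> different
  pos 1-2: 'e' vs 'b' -> different
  pos 2-3: 'b' vs 'b' -> MATCH ('bb')
  pos 3-4: 'b' vs 'b' -> MATCH ('bb')
  pos 4-5: 'b' vs 'e' -> different
  pos 5-6: 'e' vs 'd' -> different
Consecutive identical pairs: ['bb', 'bb']
Count: 2

2


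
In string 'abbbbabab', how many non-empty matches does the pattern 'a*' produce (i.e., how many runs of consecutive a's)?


Pattern 'a*' matches zero or more a's. We want non-empty runs of consecutive a's.
String: 'abbbbabab'
Walking through the string to find runs of a's:
  Run 1: positions 0-0 -> 'a'
  Run 2: positions 5-5 -> 'a'
  Run 3: positions 7-7 -> 'a'
Non-empty runs found: ['a', 'a', 'a']
Count: 3

3


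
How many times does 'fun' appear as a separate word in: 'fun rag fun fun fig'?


Scanning each word for exact match 'fun':
  Word 1: 'fun' -> MATCH
  Word 2: 'rag' -> no
  Word 3: 'fun' -> MATCH
  Word 4: 'fun' -> MATCH
  Word 5: 'fig' -> no
Total matches: 3

3


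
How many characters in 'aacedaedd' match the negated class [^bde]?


Negated class [^bde] matches any char NOT in {b, d, e}
Scanning 'aacedaedd':
  pos 0: 'a' -> MATCH
  pos 1: 'a' -> MATCH
  pos 2: 'c' -> MATCH
  pos 3: 'e' -> no (excluded)
  pos 4: 'd' -> no (excluded)
  pos 5: 'a' -> MATCH
  pos 6: 'e' -> no (excluded)
  pos 7: 'd' -> no (excluded)
  pos 8: 'd' -> no (excluded)
Total matches: 4

4


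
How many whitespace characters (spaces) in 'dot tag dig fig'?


\s matches whitespace characters (spaces, tabs, etc.).
Text: 'dot tag dig fig'
This text has 4 words separated by spaces.
Number of spaces = number of words - 1 = 4 - 1 = 3

3


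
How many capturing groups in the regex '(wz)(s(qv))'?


To count capturing groups, count each '(' that starts a group.
Pattern: '(wz)(s(qv))'
Walking through the pattern:
  Position 0: '(' -> group #1
  Position 4: '(' -> group #2
  Position 6: '(' -> group #3
Total capturing groups: 3

3


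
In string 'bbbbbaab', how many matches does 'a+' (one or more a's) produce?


Pattern 'a+' matches one or more consecutive a's.
String: 'bbbbbaab'
Scanning for runs of a:
  Match 1: 'aa' (length 2)
Total matches: 1

1


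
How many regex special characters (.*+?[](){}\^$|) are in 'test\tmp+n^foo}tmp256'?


Regex special characters are: . * + ? [ ] ( ) { } \ ^ $ |
Scanning 'test\tmp+n^foo}tmp256':
  pos 4: '\' -> SPECIAL
  pos 8: '+' -> SPECIAL
  pos 10: '^' -> SPECIAL
  pos 14: '}' -> SPECIAL
Special chars found: ['\\', '+', '^', '}']
Total: 4

4


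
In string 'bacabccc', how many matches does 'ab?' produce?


Pattern 'ab?' matches 'a' optionally followed by 'b'.
String: 'bacabccc'
Scanning left to right for 'a' then checking next char:
  Match 1: 'a' (a not followed by b)
  Match 2: 'ab' (a followed by b)
Total matches: 2

2


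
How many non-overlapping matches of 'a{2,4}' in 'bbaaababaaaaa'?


Pattern 'a{2,4}' matches between 2 and 4 consecutive a's (greedy).
String: 'bbaaababaaaaa'
Finding runs of a's and applying greedy matching:
  Run at pos 2: 'aaa' (length 3)
  Run at pos 6: 'a' (length 1)
  Run at pos 8: 'aaaaa' (length 5)
Matches: ['aaa', 'aaaa']
Count: 2

2


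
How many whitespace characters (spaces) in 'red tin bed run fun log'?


\s matches whitespace characters (spaces, tabs, etc.).
Text: 'red tin bed run fun log'
This text has 6 words separated by spaces.
Number of spaces = number of words - 1 = 6 - 1 = 5

5


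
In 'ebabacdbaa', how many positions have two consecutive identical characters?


Looking for consecutive identical characters in 'ebabacdbaa':
  pos 0-1: 'e' vs 'b' -> different
  pos 1-2: 'b' vs 'a' -> different
  pos 2-3: 'a' vs 'b' -> different
  pos 3-4: 'b' vs 'a' -> different
  pos 4-5: 'a' vs 'c' -> different
  pos 5-6: 'c' vs 'd' -> different
  pos 6-7: 'd' vs 'b' -> different
  pos 7-8: 'b' vs 'a' -> different
  pos 8-9: 'a' vs 'a' -> MATCH ('aa')
Consecutive identical pairs: ['aa']
Count: 1

1


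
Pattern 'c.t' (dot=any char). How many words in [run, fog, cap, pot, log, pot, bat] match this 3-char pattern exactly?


Pattern 'c.t' means: starts with 'c', any single char, ends with 't'.
Checking each word (must be exactly 3 chars):
  'run' (len=3): no
  'fog' (len=3): no
  'cap' (len=3): no
  'pot' (len=3): no
  'log' (len=3): no
  'pot' (len=3): no
  'bat' (len=3): no
Matching words: []
Total: 0

0


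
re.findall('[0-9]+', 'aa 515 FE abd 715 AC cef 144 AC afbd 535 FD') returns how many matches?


Pattern '[0-9]+' finds one or more digits.
Text: 'aa 515 FE abd 715 AC cef 144 AC afbd 535 FD'
Scanning for matches:
  Match 1: '515'
  Match 2: '715'
  Match 3: '144'
  Match 4: '535'
Total matches: 4

4


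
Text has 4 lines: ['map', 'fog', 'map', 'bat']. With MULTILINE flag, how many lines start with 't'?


With MULTILINE flag, ^ matches the start of each line.
Lines: ['map', 'fog', 'map', 'bat']
Checking which lines start with 't':
  Line 1: 'map' -> no
  Line 2: 'fog' -> no
  Line 3: 'map' -> no
  Line 4: 'bat' -> no
Matching lines: []
Count: 0

0


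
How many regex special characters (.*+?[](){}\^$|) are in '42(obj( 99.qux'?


Regex special characters are: . * + ? [ ] ( ) { } \ ^ $ |
Scanning '42(obj( 99.qux':
  pos 2: '(' -> SPECIAL
  pos 6: '(' -> SPECIAL
  pos 10: '.' -> SPECIAL
Special chars found: ['(', '(', '.']
Total: 3

3


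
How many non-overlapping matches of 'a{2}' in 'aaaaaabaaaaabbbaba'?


Pattern 'a{2}' matches exactly 2 consecutive a's (greedy, non-overlapping).
String: 'aaaaaabaaaaabbbaba'
Scanning for runs of a's:
  Run at pos 0: 'aaaaaa' (length 6) -> 3 match(es)
  Run at pos 7: 'aaaaa' (length 5) -> 2 match(es)
  Run at pos 15: 'a' (length 1) -> 0 match(es)
  Run at pos 17: 'a' (length 1) -> 0 match(es)
Matches found: ['aa', 'aa', 'aa', 'aa', 'aa']
Total: 5

5


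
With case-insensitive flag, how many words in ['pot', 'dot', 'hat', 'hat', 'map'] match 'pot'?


Case-insensitive matching: compare each word's lowercase form to 'pot'.
  'pot' -> lower='pot' -> MATCH
  'dot' -> lower='dot' -> no
  'hat' -> lower='hat' -> no
  'hat' -> lower='hat' -> no
  'map' -> lower='map' -> no
Matches: ['pot']
Count: 1

1


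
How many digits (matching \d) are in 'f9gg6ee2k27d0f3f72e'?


\d matches any digit 0-9.
Scanning 'f9gg6ee2k27d0f3f72e':
  pos 1: '9' -> DIGIT
  pos 4: '6' -> DIGIT
  pos 7: '2' -> DIGIT
  pos 9: '2' -> DIGIT
  pos 10: '7' -> DIGIT
  pos 12: '0' -> DIGIT
  pos 14: '3' -> DIGIT
  pos 16: '7' -> DIGIT
  pos 17: '2' -> DIGIT
Digits found: ['9', '6', '2', '2', '7', '0', '3', '7', '2']
Total: 9

9


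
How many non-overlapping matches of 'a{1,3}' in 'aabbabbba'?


Pattern 'a{1,3}' matches between 1 and 3 consecutive a's (greedy).
String: 'aabbabbba'
Finding runs of a's and applying greedy matching:
  Run at pos 0: 'aa' (length 2)
  Run at pos 4: 'a' (length 1)
  Run at pos 8: 'a' (length 1)
Matches: ['aa', 'a', 'a']
Count: 3

3


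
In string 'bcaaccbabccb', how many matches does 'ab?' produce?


Pattern 'ab?' matches 'a' optionally followed by 'b'.
String: 'bcaaccbabccb'
Scanning left to right for 'a' then checking next char:
  Match 1: 'a' (a not followed by b)
  Match 2: 'a' (a not followed by b)
  Match 3: 'ab' (a followed by b)
Total matches: 3

3


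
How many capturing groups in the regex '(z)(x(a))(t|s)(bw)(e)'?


To count capturing groups, count each '(' that starts a group.
Pattern: '(z)(x(a))(t|s)(bw)(e)'
Walking through the pattern:
  Position 0: '(' -> group #1
  Position 3: '(' -> group #2
  Position 5: '(' -> group #3
  Position 9: '(' -> group #4
  Position 14: '(' -> group #5
  Position 18: '(' -> group #6
Total capturing groups: 6

6


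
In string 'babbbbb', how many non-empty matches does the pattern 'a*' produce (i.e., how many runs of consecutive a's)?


Pattern 'a*' matches zero or more a's. We want non-empty runs of consecutive a's.
String: 'babbbbb'
Walking through the string to find runs of a's:
  Run 1: positions 1-1 -> 'a'
Non-empty runs found: ['a']
Count: 1

1


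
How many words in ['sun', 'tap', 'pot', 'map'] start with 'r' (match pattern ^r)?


Pattern ^r anchors to start of word. Check which words begin with 'r':
  'sun' -> no
  'tap' -> no
  'pot' -> no
  'map' -> no
Matching words: []
Count: 0

0


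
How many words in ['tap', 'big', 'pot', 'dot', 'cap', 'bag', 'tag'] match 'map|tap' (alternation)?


Alternation 'map|tap' matches either 'map' or 'tap'.
Checking each word:
  'tap' -> MATCH
  'big' -> no
  'pot' -> no
  'dot' -> no
  'cap' -> no
  'bag' -> no
  'tag' -> no
Matches: ['tap']
Count: 1

1


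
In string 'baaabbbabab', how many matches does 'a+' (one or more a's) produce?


Pattern 'a+' matches one or more consecutive a's.
String: 'baaabbbabab'
Scanning for runs of a:
  Match 1: 'aaa' (length 3)
  Match 2: 'a' (length 1)
  Match 3: 'a' (length 1)
Total matches: 3

3


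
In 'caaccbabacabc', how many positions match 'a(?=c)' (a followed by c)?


Lookahead 'a(?=c)' matches 'a' only when followed by 'c'.
String: 'caaccbabacabc'
Checking each position where char is 'a':
  pos 1: 'a' -> no (next='a')
  pos 2: 'a' -> MATCH (next='c')
  pos 6: 'a' -> no (next='b')
  pos 8: 'a' -> MATCH (next='c')
  pos 10: 'a' -> no (next='b')
Matching positions: [2, 8]
Count: 2

2


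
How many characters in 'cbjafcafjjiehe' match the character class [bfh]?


Character class [bfh] matches any of: {b, f, h}
Scanning string 'cbjafcafjjiehe' character by character:
  pos 0: 'c' -> no
  pos 1: 'b' -> MATCH
  pos 2: 'j' -> no
  pos 3: 'a' -> no
  pos 4: 'f' -> MATCH
  pos 5: 'c' -> no
  pos 6: 'a' -> no
  pos 7: 'f' -> MATCH
  pos 8: 'j' -> no
  pos 9: 'j' -> no
  pos 10: 'i' -> no
  pos 11: 'e' -> no
  pos 12: 'h' -> MATCH
  pos 13: 'e' -> no
Total matches: 4

4


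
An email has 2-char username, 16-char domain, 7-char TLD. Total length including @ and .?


An email address has format: username@domain.tld
Username length: 2
'@' character: 1
Domain length: 16
'.' character: 1
TLD length: 7
Total = 2 + 1 + 16 + 1 + 7 = 27

27


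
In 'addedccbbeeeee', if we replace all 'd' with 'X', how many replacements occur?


re.sub('d', 'X', text) replaces every occurrence of 'd' with 'X'.
Text: 'addedccbbeeeee'
Scanning for 'd':
  pos 1: 'd' -> replacement #1
  pos 2: 'd' -> replacement #2
  pos 4: 'd' -> replacement #3
Total replacements: 3

3


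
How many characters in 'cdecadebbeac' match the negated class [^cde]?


Negated class [^cde] matches any char NOT in {c, d, e}
Scanning 'cdecadebbeac':
  pos 0: 'c' -> no (excluded)
  pos 1: 'd' -> no (excluded)
  pos 2: 'e' -> no (excluded)
  pos 3: 'c' -> no (excluded)
  pos 4: 'a' -> MATCH
  pos 5: 'd' -> no (excluded)
  pos 6: 'e' -> no (excluded)
  pos 7: 'b' -> MATCH
  pos 8: 'b' -> MATCH
  pos 9: 'e' -> no (excluded)
  pos 10: 'a' -> MATCH
  pos 11: 'c' -> no (excluded)
Total matches: 4

4


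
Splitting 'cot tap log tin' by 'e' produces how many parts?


Splitting by 'e' breaks the string at each occurrence of the separator.
Text: 'cot tap log tin'
Parts after split:
  Part 1: 'cot tap log tin'
Total parts: 1

1


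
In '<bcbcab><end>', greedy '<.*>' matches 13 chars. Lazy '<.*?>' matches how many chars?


Greedy '<.*>' tries to match as MUCH as possible.
Lazy '<.*?>' tries to match as LITTLE as possible.

String: '<bcbcab><end>'
Greedy '<.*>' starts at first '<' and extends to the LAST '>': '<bcbcab><end>' (13 chars)
Lazy '<.*?>' starts at first '<' and stops at the FIRST '>': '<bcbcab>' (8 chars)

8


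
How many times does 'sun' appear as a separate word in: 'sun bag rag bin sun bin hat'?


Scanning each word for exact match 'sun':
  Word 1: 'sun' -> MATCH
  Word 2: 'bag' -> no
  Word 3: 'rag' -> no
  Word 4: 'bin' -> no
  Word 5: 'sun' -> MATCH
  Word 6: 'bin' -> no
  Word 7: 'hat' -> no
Total matches: 2

2


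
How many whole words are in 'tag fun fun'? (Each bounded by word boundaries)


Word boundaries (\b) mark the start/end of each word.
Text: 'tag fun fun'
Splitting by whitespace:
  Word 1: 'tag'
  Word 2: 'fun'
  Word 3: 'fun'
Total whole words: 3

3


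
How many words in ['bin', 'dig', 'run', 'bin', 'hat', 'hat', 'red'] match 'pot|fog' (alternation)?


Alternation 'pot|fog' matches either 'pot' or 'fog'.
Checking each word:
  'bin' -> no
  'dig' -> no
  'run' -> no
  'bin' -> no
  'hat' -> no
  'hat' -> no
  'red' -> no
Matches: []
Count: 0

0


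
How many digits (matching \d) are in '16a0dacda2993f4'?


\d matches any digit 0-9.
Scanning '16a0dacda2993f4':
  pos 0: '1' -> DIGIT
  pos 1: '6' -> DIGIT
  pos 3: '0' -> DIGIT
  pos 9: '2' -> DIGIT
  pos 10: '9' -> DIGIT
  pos 11: '9' -> DIGIT
  pos 12: '3' -> DIGIT
  pos 14: '4' -> DIGIT
Digits found: ['1', '6', '0', '2', '9', '9', '3', '4']
Total: 8

8


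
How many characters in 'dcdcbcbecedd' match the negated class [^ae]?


Negated class [^ae] matches any char NOT in {a, e}
Scanning 'dcdcbcbecedd':
  pos 0: 'd' -> MATCH
  pos 1: 'c' -> MATCH
  pos 2: 'd' -> MATCH
  pos 3: 'c' -> MATCH
  pos 4: 'b' -> MATCH
  pos 5: 'c' -> MATCH
  pos 6: 'b' -> MATCH
  pos 7: 'e' -> no (excluded)
  pos 8: 'c' -> MATCH
  pos 9: 'e' -> no (excluded)
  pos 10: 'd' -> MATCH
  pos 11: 'd' -> MATCH
Total matches: 10

10


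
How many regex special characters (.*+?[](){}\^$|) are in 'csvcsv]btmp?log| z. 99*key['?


Regex special characters are: . * + ? [ ] ( ) { } \ ^ $ |
Scanning 'csvcsv]btmp?log| z. 99*key[':
  pos 6: ']' -> SPECIAL
  pos 11: '?' -> SPECIAL
  pos 15: '|' -> SPECIAL
  pos 18: '.' -> SPECIAL
  pos 22: '*' -> SPECIAL
  pos 26: '[' -> SPECIAL
Special chars found: [']', '?', '|', '.', '*', '[']
Total: 6

6


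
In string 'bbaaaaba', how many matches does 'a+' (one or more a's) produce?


Pattern 'a+' matches one or more consecutive a's.
String: 'bbaaaaba'
Scanning for runs of a:
  Match 1: 'aaaa' (length 4)
  Match 2: 'a' (length 1)
Total matches: 2

2


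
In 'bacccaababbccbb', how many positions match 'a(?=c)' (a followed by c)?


Lookahead 'a(?=c)' matches 'a' only when followed by 'c'.
String: 'bacccaababbccbb'
Checking each position where char is 'a':
  pos 1: 'a' -> MATCH (next='c')
  pos 5: 'a' -> no (next='a')
  pos 6: 'a' -> no (next='b')
  pos 8: 'a' -> no (next='b')
Matching positions: [1]
Count: 1

1


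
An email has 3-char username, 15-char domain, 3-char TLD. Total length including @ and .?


An email address has format: username@domain.tld
Username length: 3
'@' character: 1
Domain length: 15
'.' character: 1
TLD length: 3
Total = 3 + 1 + 15 + 1 + 3 = 23

23


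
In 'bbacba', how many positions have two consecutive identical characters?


Looking for consecutive identical characters in 'bbacba':
  pos 0-1: 'b' vs 'b' -> MATCH ('bb')
  pos 1-2: 'b' vs 'a' -> different
  pos 2-3: 'a' vs 'c' -> different
  pos 3-4: 'c' vs 'b' -> different
  pos 4-5: 'b' vs 'a' -> different
Consecutive identical pairs: ['bb']
Count: 1

1


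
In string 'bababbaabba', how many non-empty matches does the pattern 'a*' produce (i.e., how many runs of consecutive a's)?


Pattern 'a*' matches zero or more a's. We want non-empty runs of consecutive a's.
String: 'bababbaabba'
Walking through the string to find runs of a's:
  Run 1: positions 1-1 -> 'a'
  Run 2: positions 3-3 -> 'a'
  Run 3: positions 6-7 -> 'aa'
  Run 4: positions 10-10 -> 'a'
Non-empty runs found: ['a', 'a', 'aa', 'a']
Count: 4

4


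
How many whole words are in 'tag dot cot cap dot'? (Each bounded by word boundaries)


Word boundaries (\b) mark the start/end of each word.
Text: 'tag dot cot cap dot'
Splitting by whitespace:
  Word 1: 'tag'
  Word 2: 'dot'
  Word 3: 'cot'
  Word 4: 'cap'
  Word 5: 'dot'
Total whole words: 5

5


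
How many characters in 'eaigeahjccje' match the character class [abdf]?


Character class [abdf] matches any of: {a, b, d, f}
Scanning string 'eaigeahjccje' character by character:
  pos 0: 'e' -> no
  pos 1: 'a' -> MATCH
  pos 2: 'i' -> no
  pos 3: 'g' -> no
  pos 4: 'e' -> no
  pos 5: 'a' -> MATCH
  pos 6: 'h' -> no
  pos 7: 'j' -> no
  pos 8: 'c' -> no
  pos 9: 'c' -> no
  pos 10: 'j' -> no
  pos 11: 'e' -> no
Total matches: 2

2


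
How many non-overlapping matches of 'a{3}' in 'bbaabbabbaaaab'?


Pattern 'a{3}' matches exactly 3 consecutive a's (greedy, non-overlapping).
String: 'bbaabbabbaaaab'
Scanning for runs of a's:
  Run at pos 2: 'aa' (length 2) -> 0 match(es)
  Run at pos 6: 'a' (length 1) -> 0 match(es)
  Run at pos 9: 'aaaa' (length 4) -> 1 match(es)
Matches found: ['aaa']
Total: 1

1


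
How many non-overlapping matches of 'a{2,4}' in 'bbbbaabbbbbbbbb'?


Pattern 'a{2,4}' matches between 2 and 4 consecutive a's (greedy).
String: 'bbbbaabbbbbbbbb'
Finding runs of a's and applying greedy matching:
  Run at pos 4: 'aa' (length 2)
Matches: ['aa']
Count: 1

1


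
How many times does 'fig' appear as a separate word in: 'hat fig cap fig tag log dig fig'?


Scanning each word for exact match 'fig':
  Word 1: 'hat' -> no
  Word 2: 'fig' -> MATCH
  Word 3: 'cap' -> no
  Word 4: 'fig' -> MATCH
  Word 5: 'tag' -> no
  Word 6: 'log' -> no
  Word 7: 'dig' -> no
  Word 8: 'fig' -> MATCH
Total matches: 3

3


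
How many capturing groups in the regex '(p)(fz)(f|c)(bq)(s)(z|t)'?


To count capturing groups, count each '(' that starts a group.
Pattern: '(p)(fz)(f|c)(bq)(s)(z|t)'
Walking through the pattern:
  Position 0: '(' -> group #1
  Position 3: '(' -> group #2
  Position 7: '(' -> group #3
  Position 12: '(' -> group #4
  Position 16: '(' -> group #5
  Position 19: '(' -> group #6
Total capturing groups: 6

6


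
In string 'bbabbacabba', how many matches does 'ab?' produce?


Pattern 'ab?' matches 'a' optionally followed by 'b'.
String: 'bbabbacabba'
Scanning left to right for 'a' then checking next char:
  Match 1: 'ab' (a followed by b)
  Match 2: 'a' (a not followed by b)
  Match 3: 'ab' (a followed by b)
  Match 4: 'a' (a not followed by b)
Total matches: 4

4


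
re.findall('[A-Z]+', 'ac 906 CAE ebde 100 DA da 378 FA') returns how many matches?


Pattern '[A-Z]+' finds one or more uppercase letters.
Text: 'ac 906 CAE ebde 100 DA da 378 FA'
Scanning for matches:
  Match 1: 'CAE'
  Match 2: 'DA'
  Match 3: 'FA'
Total matches: 3

3


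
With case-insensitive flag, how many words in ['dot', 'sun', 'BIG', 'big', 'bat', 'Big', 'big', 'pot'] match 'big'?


Case-insensitive matching: compare each word's lowercase form to 'big'.
  'dot' -> lower='dot' -> no
  'sun' -> lower='sun' -> no
  'BIG' -> lower='big' -> MATCH
  'big' -> lower='big' -> MATCH
  'bat' -> lower='bat' -> no
  'Big' -> lower='big' -> MATCH
  'big' -> lower='big' -> MATCH
  'pot' -> lower='pot' -> no
Matches: ['BIG', 'big', 'Big', 'big']
Count: 4

4


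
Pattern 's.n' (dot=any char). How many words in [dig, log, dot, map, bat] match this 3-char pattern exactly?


Pattern 's.n' means: starts with 's', any single char, ends with 'n'.
Checking each word (must be exactly 3 chars):
  'dig' (len=3): no
  'log' (len=3): no
  'dot' (len=3): no
  'map' (len=3): no
  'bat' (len=3): no
Matching words: []
Total: 0

0


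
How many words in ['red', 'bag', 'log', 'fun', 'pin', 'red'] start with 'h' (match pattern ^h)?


Pattern ^h anchors to start of word. Check which words begin with 'h':
  'red' -> no
  'bag' -> no
  'log' -> no
  'fun' -> no
  'pin' -> no
  'red' -> no
Matching words: []
Count: 0

0


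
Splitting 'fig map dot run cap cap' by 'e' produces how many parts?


Splitting by 'e' breaks the string at each occurrence of the separator.
Text: 'fig map dot run cap cap'
Parts after split:
  Part 1: 'fig map dot run cap cap'
Total parts: 1

1


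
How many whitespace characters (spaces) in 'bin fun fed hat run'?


\s matches whitespace characters (spaces, tabs, etc.).
Text: 'bin fun fed hat run'
This text has 5 words separated by spaces.
Number of spaces = number of words - 1 = 5 - 1 = 4

4


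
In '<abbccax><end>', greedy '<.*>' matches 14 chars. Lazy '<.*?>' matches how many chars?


Greedy '<.*>' tries to match as MUCH as possible.
Lazy '<.*?>' tries to match as LITTLE as possible.

String: '<abbccax><end>'
Greedy '<.*>' starts at first '<' and extends to the LAST '>': '<abbccax><end>' (14 chars)
Lazy '<.*?>' starts at first '<' and stops at the FIRST '>': '<abbccax>' (9 chars)

9


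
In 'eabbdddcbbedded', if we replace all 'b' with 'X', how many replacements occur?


re.sub('b', 'X', text) replaces every occurrence of 'b' with 'X'.
Text: 'eabbdddcbbedded'
Scanning for 'b':
  pos 2: 'b' -> replacement #1
  pos 3: 'b' -> replacement #2
  pos 8: 'b' -> replacement #3
  pos 9: 'b' -> replacement #4
Total replacements: 4

4


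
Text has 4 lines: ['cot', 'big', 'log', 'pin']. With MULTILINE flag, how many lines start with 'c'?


With MULTILINE flag, ^ matches the start of each line.
Lines: ['cot', 'big', 'log', 'pin']
Checking which lines start with 'c':
  Line 1: 'cot' -> MATCH
  Line 2: 'big' -> no
  Line 3: 'log' -> no
  Line 4: 'pin' -> no
Matching lines: ['cot']
Count: 1

1


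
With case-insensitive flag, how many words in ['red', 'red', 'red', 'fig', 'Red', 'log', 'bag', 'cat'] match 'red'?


Case-insensitive matching: compare each word's lowercase form to 'red'.
  'red' -> lower='red' -> MATCH
  'red' -> lower='red' -> MATCH
  'red' -> lower='red' -> MATCH
  'fig' -> lower='fig' -> no
  'Red' -> lower='red' -> MATCH
  'log' -> lower='log' -> no
  'bag' -> lower='bag' -> no
  'cat' -> lower='cat' -> no
Matches: ['red', 'red', 'red', 'Red']
Count: 4

4


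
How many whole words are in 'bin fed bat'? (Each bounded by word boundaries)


Word boundaries (\b) mark the start/end of each word.
Text: 'bin fed bat'
Splitting by whitespace:
  Word 1: 'bin'
  Word 2: 'fed'
  Word 3: 'bat'
Total whole words: 3

3


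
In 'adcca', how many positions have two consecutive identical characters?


Looking for consecutive identical characters in 'adcca':
  pos 0-1: 'a' vs 'd' -> different
  pos 1-2: 'd' vs 'c' -> different
  pos 2-3: 'c' vs 'c' -> MATCH ('cc')
  pos 3-4: 'c' vs 'a' -> different
Consecutive identical pairs: ['cc']
Count: 1

1


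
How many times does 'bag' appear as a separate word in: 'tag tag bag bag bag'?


Scanning each word for exact match 'bag':
  Word 1: 'tag' -> no
  Word 2: 'tag' -> no
  Word 3: 'bag' -> MATCH
  Word 4: 'bag' -> MATCH
  Word 5: 'bag' -> MATCH
Total matches: 3

3


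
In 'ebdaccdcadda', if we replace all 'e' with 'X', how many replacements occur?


re.sub('e', 'X', text) replaces every occurrence of 'e' with 'X'.
Text: 'ebdaccdcadda'
Scanning for 'e':
  pos 0: 'e' -> replacement #1
Total replacements: 1

1


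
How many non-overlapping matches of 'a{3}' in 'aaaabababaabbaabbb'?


Pattern 'a{3}' matches exactly 3 consecutive a's (greedy, non-overlapping).
String: 'aaaabababaabbaabbb'
Scanning for runs of a's:
  Run at pos 0: 'aaaa' (length 4) -> 1 match(es)
  Run at pos 5: 'a' (length 1) -> 0 match(es)
  Run at pos 7: 'a' (length 1) -> 0 match(es)
  Run at pos 9: 'aa' (length 2) -> 0 match(es)
  Run at pos 13: 'aa' (length 2) -> 0 match(es)
Matches found: ['aaa']
Total: 1

1


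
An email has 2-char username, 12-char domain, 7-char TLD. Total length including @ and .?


An email address has format: username@domain.tld
Username length: 2
'@' character: 1
Domain length: 12
'.' character: 1
TLD length: 7
Total = 2 + 1 + 12 + 1 + 7 = 23

23


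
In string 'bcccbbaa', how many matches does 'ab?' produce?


Pattern 'ab?' matches 'a' optionally followed by 'b'.
String: 'bcccbbaa'
Scanning left to right for 'a' then checking next char:
  Match 1: 'a' (a not followed by b)
  Match 2: 'a' (a not followed by b)
Total matches: 2

2


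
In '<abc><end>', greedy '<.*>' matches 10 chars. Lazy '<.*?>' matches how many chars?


Greedy '<.*>' tries to match as MUCH as possible.
Lazy '<.*?>' tries to match as LITTLE as possible.

String: '<abc><end>'
Greedy '<.*>' starts at first '<' and extends to the LAST '>': '<abc><end>' (10 chars)
Lazy '<.*?>' starts at first '<' and stops at the FIRST '>': '<abc>' (5 chars)

5


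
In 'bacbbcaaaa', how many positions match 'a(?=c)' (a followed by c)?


Lookahead 'a(?=c)' matches 'a' only when followed by 'c'.
String: 'bacbbcaaaa'
Checking each position where char is 'a':
  pos 1: 'a' -> MATCH (next='c')
  pos 6: 'a' -> no (next='a')
  pos 7: 'a' -> no (next='a')
  pos 8: 'a' -> no (next='a')
Matching positions: [1]
Count: 1

1


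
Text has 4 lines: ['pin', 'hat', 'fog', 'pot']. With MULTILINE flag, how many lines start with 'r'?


With MULTILINE flag, ^ matches the start of each line.
Lines: ['pin', 'hat', 'fog', 'pot']
Checking which lines start with 'r':
  Line 1: 'pin' -> no
  Line 2: 'hat' -> no
  Line 3: 'fog' -> no
  Line 4: 'pot' -> no
Matching lines: []
Count: 0

0


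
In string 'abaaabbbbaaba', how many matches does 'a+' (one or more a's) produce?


Pattern 'a+' matches one or more consecutive a's.
String: 'abaaabbbbaaba'
Scanning for runs of a:
  Match 1: 'a' (length 1)
  Match 2: 'aaa' (length 3)
  Match 3: 'aa' (length 2)
  Match 4: 'a' (length 1)
Total matches: 4

4


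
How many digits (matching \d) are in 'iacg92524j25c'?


\d matches any digit 0-9.
Scanning 'iacg92524j25c':
  pos 4: '9' -> DIGIT
  pos 5: '2' -> DIGIT
  pos 6: '5' -> DIGIT
  pos 7: '2' -> DIGIT
  pos 8: '4' -> DIGIT
  pos 10: '2' -> DIGIT
  pos 11: '5' -> DIGIT
Digits found: ['9', '2', '5', '2', '4', '2', '5']
Total: 7

7


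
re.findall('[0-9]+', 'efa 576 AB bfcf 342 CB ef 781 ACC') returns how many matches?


Pattern '[0-9]+' finds one or more digits.
Text: 'efa 576 AB bfcf 342 CB ef 781 ACC'
Scanning for matches:
  Match 1: '576'
  Match 2: '342'
  Match 3: '781'
Total matches: 3

3


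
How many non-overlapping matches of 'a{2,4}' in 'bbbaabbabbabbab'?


Pattern 'a{2,4}' matches between 2 and 4 consecutive a's (greedy).
String: 'bbbaabbabbabbab'
Finding runs of a's and applying greedy matching:
  Run at pos 3: 'aa' (length 2)
  Run at pos 7: 'a' (length 1)
  Run at pos 10: 'a' (length 1)
  Run at pos 13: 'a' (length 1)
Matches: ['aa']
Count: 1

1


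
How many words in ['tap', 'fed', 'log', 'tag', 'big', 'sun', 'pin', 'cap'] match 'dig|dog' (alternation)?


Alternation 'dig|dog' matches either 'dig' or 'dog'.
Checking each word:
  'tap' -> no
  'fed' -> no
  'log' -> no
  'tag' -> no
  'big' -> no
  'sun' -> no
  'pin' -> no
  'cap' -> no
Matches: []
Count: 0

0


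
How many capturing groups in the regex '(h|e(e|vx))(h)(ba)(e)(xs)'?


To count capturing groups, count each '(' that starts a group.
Pattern: '(h|e(e|vx))(h)(ba)(e)(xs)'
Walking through the pattern:
  Position 0: '(' -> group #1
  Position 4: '(' -> group #2
  Position 11: '(' -> group #3
  Position 14: '(' -> group #4
  Position 18: '(' -> group #5
  Position 21: '(' -> group #6
Total capturing groups: 6

6


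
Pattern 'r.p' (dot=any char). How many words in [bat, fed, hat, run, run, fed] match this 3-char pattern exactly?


Pattern 'r.p' means: starts with 'r', any single char, ends with 'p'.
Checking each word (must be exactly 3 chars):
  'bat' (len=3): no
  'fed' (len=3): no
  'hat' (len=3): no
  'run' (len=3): no
  'run' (len=3): no
  'fed' (len=3): no
Matching words: []
Total: 0

0


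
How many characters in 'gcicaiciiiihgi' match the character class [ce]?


Character class [ce] matches any of: {c, e}
Scanning string 'gcicaiciiiihgi' character by character:
  pos 0: 'g' -> no
  pos 1: 'c' -> MATCH
  pos 2: 'i' -> no
  pos 3: 'c' -> MATCH
  pos 4: 'a' -> no
  pos 5: 'i' -> no
  pos 6: 'c' -> MATCH
  pos 7: 'i' -> no
  pos 8: 'i' -> no
  pos 9: 'i' -> no
  pos 10: 'i' -> no
  pos 11: 'h' -> no
  pos 12: 'g' -> no
  pos 13: 'i' -> no
Total matches: 3

3


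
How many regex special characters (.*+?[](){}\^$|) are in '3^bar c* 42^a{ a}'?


Regex special characters are: . * + ? [ ] ( ) { } \ ^ $ |
Scanning '3^bar c* 42^a{ a}':
  pos 1: '^' -> SPECIAL
  pos 7: '*' -> SPECIAL
  pos 11: '^' -> SPECIAL
  pos 13: '{' -> SPECIAL
  pos 16: '}' -> SPECIAL
Special chars found: ['^', '*', '^', '{', '}']
Total: 5

5


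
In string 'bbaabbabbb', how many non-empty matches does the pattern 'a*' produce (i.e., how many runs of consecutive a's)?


Pattern 'a*' matches zero or more a's. We want non-empty runs of consecutive a's.
String: 'bbaabbabbb'
Walking through the string to find runs of a's:
  Run 1: positions 2-3 -> 'aa'
  Run 2: positions 6-6 -> 'a'
Non-empty runs found: ['aa', 'a']
Count: 2

2


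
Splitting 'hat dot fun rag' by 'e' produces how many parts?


Splitting by 'e' breaks the string at each occurrence of the separator.
Text: 'hat dot fun rag'
Parts after split:
  Part 1: 'hat dot fun rag'
Total parts: 1

1


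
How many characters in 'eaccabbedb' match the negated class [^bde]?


Negated class [^bde] matches any char NOT in {b, d, e}
Scanning 'eaccabbedb':
  pos 0: 'e' -> no (excluded)
  pos 1: 'a' -> MATCH
  pos 2: 'c' -> MATCH
  pos 3: 'c' -> MATCH
  pos 4: 'a' -> MATCH
  pos 5: 'b' -> no (excluded)
  pos 6: 'b' -> no (excluded)
  pos 7: 'e' -> no (excluded)
  pos 8: 'd' -> no (excluded)
  pos 9: 'b' -> no (excluded)
Total matches: 4

4


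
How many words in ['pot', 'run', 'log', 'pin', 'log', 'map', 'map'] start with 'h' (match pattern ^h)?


Pattern ^h anchors to start of word. Check which words begin with 'h':
  'pot' -> no
  'run' -> no
  'log' -> no
  'pin' -> no
  'log' -> no
  'map' -> no
  'map' -> no
Matching words: []
Count: 0

0


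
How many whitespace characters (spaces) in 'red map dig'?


\s matches whitespace characters (spaces, tabs, etc.).
Text: 'red map dig'
This text has 3 words separated by spaces.
Number of spaces = number of words - 1 = 3 - 1 = 2

2


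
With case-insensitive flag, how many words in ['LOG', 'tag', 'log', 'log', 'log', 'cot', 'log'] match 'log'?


Case-insensitive matching: compare each word's lowercase form to 'log'.
  'LOG' -> lower='log' -> MATCH
  'tag' -> lower='tag' -> no
  'log' -> lower='log' -> MATCH
  'log' -> lower='log' -> MATCH
  'log' -> lower='log' -> MATCH
  'cot' -> lower='cot' -> no
  'log' -> lower='log' -> MATCH
Matches: ['LOG', 'log', 'log', 'log', 'log']
Count: 5

5


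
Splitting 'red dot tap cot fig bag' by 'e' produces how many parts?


Splitting by 'e' breaks the string at each occurrence of the separator.
Text: 'red dot tap cot fig bag'
Parts after split:
  Part 1: 'r'
  Part 2: 'd dot tap cot fig bag'
Total parts: 2

2


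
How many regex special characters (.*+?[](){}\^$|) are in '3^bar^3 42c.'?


Regex special characters are: . * + ? [ ] ( ) { } \ ^ $ |
Scanning '3^bar^3 42c.':
  pos 1: '^' -> SPECIAL
  pos 5: '^' -> SPECIAL
  pos 11: '.' -> SPECIAL
Special chars found: ['^', '^', '.']
Total: 3

3


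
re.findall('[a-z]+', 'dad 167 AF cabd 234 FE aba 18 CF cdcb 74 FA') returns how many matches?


Pattern '[a-z]+' finds one or more lowercase letters.
Text: 'dad 167 AF cabd 234 FE aba 18 CF cdcb 74 FA'
Scanning for matches:
  Match 1: 'dad'
  Match 2: 'cabd'
  Match 3: 'aba'
  Match 4: 'cdcb'
Total matches: 4

4


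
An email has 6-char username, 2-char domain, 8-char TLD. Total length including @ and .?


An email address has format: username@domain.tld
Username length: 6
'@' character: 1
Domain length: 2
'.' character: 1
TLD length: 8
Total = 6 + 1 + 2 + 1 + 8 = 18

18


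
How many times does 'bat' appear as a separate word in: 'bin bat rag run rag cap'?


Scanning each word for exact match 'bat':
  Word 1: 'bin' -> no
  Word 2: 'bat' -> MATCH
  Word 3: 'rag' -> no
  Word 4: 'run' -> no
  Word 5: 'rag' -> no
  Word 6: 'cap' -> no
Total matches: 1

1


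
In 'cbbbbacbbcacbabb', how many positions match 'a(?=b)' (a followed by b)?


Lookahead 'a(?=b)' matches 'a' only when followed by 'b'.
String: 'cbbbbacbbcacbabb'
Checking each position where char is 'a':
  pos 5: 'a' -> no (next='c')
  pos 10: 'a' -> no (next='c')
  pos 13: 'a' -> MATCH (next='b')
Matching positions: [13]
Count: 1

1


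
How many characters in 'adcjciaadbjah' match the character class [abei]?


Character class [abei] matches any of: {a, b, e, i}
Scanning string 'adcjciaadbjah' character by character:
  pos 0: 'a' -> MATCH
  pos 1: 'd' -> no
  pos 2: 'c' -> no
  pos 3: 'j' -> no
  pos 4: 'c' -> no
  pos 5: 'i' -> MATCH
  pos 6: 'a' -> MATCH
  pos 7: 'a' -> MATCH
  pos 8: 'd' -> no
  pos 9: 'b' -> MATCH
  pos 10: 'j' -> no
  pos 11: 'a' -> MATCH
  pos 12: 'h' -> no
Total matches: 6

6


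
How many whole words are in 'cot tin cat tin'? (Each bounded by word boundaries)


Word boundaries (\b) mark the start/end of each word.
Text: 'cot tin cat tin'
Splitting by whitespace:
  Word 1: 'cot'
  Word 2: 'tin'
  Word 3: 'cat'
  Word 4: 'tin'
Total whole words: 4

4


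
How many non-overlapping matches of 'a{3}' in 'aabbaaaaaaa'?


Pattern 'a{3}' matches exactly 3 consecutive a's (greedy, non-overlapping).
String: 'aabbaaaaaaa'
Scanning for runs of a's:
  Run at pos 0: 'aa' (length 2) -> 0 match(es)
  Run at pos 4: 'aaaaaaa' (length 7) -> 2 match(es)
Matches found: ['aaa', 'aaa']
Total: 2

2


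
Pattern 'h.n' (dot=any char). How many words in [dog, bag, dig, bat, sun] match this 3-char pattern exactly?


Pattern 'h.n' means: starts with 'h', any single char, ends with 'n'.
Checking each word (must be exactly 3 chars):
  'dog' (len=3): no
  'bag' (len=3): no
  'dig' (len=3): no
  'bat' (len=3): no
  'sun' (len=3): no
Matching words: []
Total: 0

0


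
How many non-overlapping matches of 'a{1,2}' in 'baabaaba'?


Pattern 'a{1,2}' matches between 1 and 2 consecutive a's (greedy).
String: 'baabaaba'
Finding runs of a's and applying greedy matching:
  Run at pos 1: 'aa' (length 2)
  Run at pos 4: 'aa' (length 2)
  Run at pos 7: 'a' (length 1)
Matches: ['aa', 'aa', 'a']
Count: 3

3


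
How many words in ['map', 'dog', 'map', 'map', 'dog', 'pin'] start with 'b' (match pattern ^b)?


Pattern ^b anchors to start of word. Check which words begin with 'b':
  'map' -> no
  'dog' -> no
  'map' -> no
  'map' -> no
  'dog' -> no
  'pin' -> no
Matching words: []
Count: 0

0


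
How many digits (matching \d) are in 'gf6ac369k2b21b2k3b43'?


\d matches any digit 0-9.
Scanning 'gf6ac369k2b21b2k3b43':
  pos 2: '6' -> DIGIT
  pos 5: '3' -> DIGIT
  pos 6: '6' -> DIGIT
  pos 7: '9' -> DIGIT
  pos 9: '2' -> DIGIT
  pos 11: '2' -> DIGIT
  pos 12: '1' -> DIGIT
  pos 14: '2' -> DIGIT
  pos 16: '3' -> DIGIT
  pos 18: '4' -> DIGIT
  pos 19: '3' -> DIGIT
Digits found: ['6', '3', '6', '9', '2', '2', '1', '2', '3', '4', '3']
Total: 11

11


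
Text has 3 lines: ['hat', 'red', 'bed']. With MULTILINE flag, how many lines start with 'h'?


With MULTILINE flag, ^ matches the start of each line.
Lines: ['hat', 'red', 'bed']
Checking which lines start with 'h':
  Line 1: 'hat' -> MATCH
  Line 2: 'red' -> no
  Line 3: 'bed' -> no
Matching lines: ['hat']
Count: 1

1


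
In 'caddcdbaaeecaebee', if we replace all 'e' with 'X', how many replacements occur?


re.sub('e', 'X', text) replaces every occurrence of 'e' with 'X'.
Text: 'caddcdbaaeecaebee'
Scanning for 'e':
  pos 9: 'e' -> replacement #1
  pos 10: 'e' -> replacement #2
  pos 13: 'e' -> replacement #3
  pos 15: 'e' -> replacement #4
  pos 16: 'e' -> replacement #5
Total replacements: 5

5


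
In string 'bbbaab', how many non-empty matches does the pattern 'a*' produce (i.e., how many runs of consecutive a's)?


Pattern 'a*' matches zero or more a's. We want non-empty runs of consecutive a's.
String: 'bbbaab'
Walking through the string to find runs of a's:
  Run 1: positions 3-4 -> 'aa'
Non-empty runs found: ['aa']
Count: 1

1


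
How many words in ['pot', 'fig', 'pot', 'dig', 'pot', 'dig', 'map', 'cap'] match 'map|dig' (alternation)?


Alternation 'map|dig' matches either 'map' or 'dig'.
Checking each word:
  'pot' -> no
  'fig' -> no
  'pot' -> no
  'dig' -> MATCH
  'pot' -> no
  'dig' -> MATCH
  'map' -> MATCH
  'cap' -> no
Matches: ['dig', 'dig', 'map']
Count: 3

3


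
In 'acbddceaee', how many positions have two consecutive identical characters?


Looking for consecutive identical characters in 'acbddceaee':
  pos 0-1: 'a' vs 'c' -> different
  pos 1-2: 'c' vs 'b' -> different
  pos 2-3: 'b' vs 'd' -> different
  pos 3-4: 'd' vs 'd' -> MATCH ('dd')
  pos 4-5: 'd' vs 'c' -> different
  pos 5-6: 'c' vs 'e' -> different
  pos 6-7: 'e' vs 'a' -> different
  pos 7-8: 'a' vs 'e' -> different
  pos 8-9: 'e' vs 'e' -> MATCH ('ee')
Consecutive identical pairs: ['dd', 'ee']
Count: 2

2


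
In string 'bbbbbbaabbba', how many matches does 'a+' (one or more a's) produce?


Pattern 'a+' matches one or more consecutive a's.
String: 'bbbbbbaabbba'
Scanning for runs of a:
  Match 1: 'aa' (length 2)
  Match 2: 'a' (length 1)
Total matches: 2

2
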